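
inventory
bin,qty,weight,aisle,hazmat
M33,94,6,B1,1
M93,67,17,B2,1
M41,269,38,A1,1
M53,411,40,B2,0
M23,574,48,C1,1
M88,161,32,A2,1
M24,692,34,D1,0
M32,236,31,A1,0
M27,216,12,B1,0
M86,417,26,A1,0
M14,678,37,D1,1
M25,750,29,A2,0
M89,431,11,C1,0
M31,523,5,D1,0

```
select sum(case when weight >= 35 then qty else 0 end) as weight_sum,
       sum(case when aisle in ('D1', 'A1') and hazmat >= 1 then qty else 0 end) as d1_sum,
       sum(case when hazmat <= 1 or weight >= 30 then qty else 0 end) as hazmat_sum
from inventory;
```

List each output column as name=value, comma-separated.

[weight_sum: weight >= 35]
bin=M33: ✗
bin=M93: ✗
bin=M41: ✓ → 269
bin=M53: ✓ → 411
bin=M23: ✓ → 574
bin=M88: ✗
bin=M24: ✗
bin=M32: ✗
bin=M27: ✗
bin=M86: ✗
bin=M14: ✓ → 678
bin=M25: ✗
bin=M89: ✗
bin=M31: ✗
weight_sum = 269 + 411 + 574 + 678 = 1932
—
[d1_sum: aisle in ('D1', 'A1') and hazmat >= 1]
bin=M33: ✗
bin=M93: ✗
bin=M41: ✓ → 269
bin=M53: ✗
bin=M23: ✗
bin=M88: ✗
bin=M24: ✗
bin=M32: ✗
bin=M27: ✗
bin=M86: ✗
bin=M14: ✓ → 678
bin=M25: ✗
bin=M89: ✗
bin=M31: ✗
d1_sum = 269 + 678 = 947
—
[hazmat_sum: hazmat <= 1 or weight >= 30]
bin=M33: ✓ → 94
bin=M93: ✓ → 67
bin=M41: ✓ → 269
bin=M53: ✓ → 411
bin=M23: ✓ → 574
bin=M88: ✓ → 161
bin=M24: ✓ → 692
bin=M32: ✓ → 236
bin=M27: ✓ → 216
bin=M86: ✓ → 417
bin=M14: ✓ → 678
bin=M25: ✓ → 750
bin=M89: ✓ → 431
bin=M31: ✓ → 523
hazmat_sum = 94 + 67 + 269 + 411 + 574 + 161 + 692 + 236 + 216 + 417 + 678 + 750 + 431 + 523 = 5519

weight_sum=1932, d1_sum=947, hazmat_sum=5519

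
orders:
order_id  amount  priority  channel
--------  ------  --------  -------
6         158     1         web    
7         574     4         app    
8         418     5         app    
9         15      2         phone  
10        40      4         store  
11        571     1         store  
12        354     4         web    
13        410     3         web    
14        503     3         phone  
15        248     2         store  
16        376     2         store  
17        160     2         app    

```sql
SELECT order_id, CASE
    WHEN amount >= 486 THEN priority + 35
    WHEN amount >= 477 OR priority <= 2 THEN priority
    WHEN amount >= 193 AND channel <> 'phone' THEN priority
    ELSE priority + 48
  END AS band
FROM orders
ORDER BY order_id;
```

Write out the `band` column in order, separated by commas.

1, 39, 5, 2, 52, 36, 4, 3, 38, 2, 2, 2

order_id=6: amount >= 477 OR priority <= 2 → 1
order_id=7: amount >= 486 → 39
order_id=8: amount >= 193 AND channel <> 'phone' → 5
order_id=9: amount >= 477 OR priority <= 2 → 2
order_id=10: ELSE → 52
order_id=11: amount >= 486 → 36
order_id=12: amount >= 193 AND channel <> 'phone' → 4
order_id=13: amount >= 193 AND channel <> 'phone' → 3
order_id=14: amount >= 486 → 38
order_id=15: amount >= 477 OR priority <= 2 → 2
order_id=16: amount >= 477 OR priority <= 2 → 2
order_id=17: amount >= 477 OR priority <= 2 → 2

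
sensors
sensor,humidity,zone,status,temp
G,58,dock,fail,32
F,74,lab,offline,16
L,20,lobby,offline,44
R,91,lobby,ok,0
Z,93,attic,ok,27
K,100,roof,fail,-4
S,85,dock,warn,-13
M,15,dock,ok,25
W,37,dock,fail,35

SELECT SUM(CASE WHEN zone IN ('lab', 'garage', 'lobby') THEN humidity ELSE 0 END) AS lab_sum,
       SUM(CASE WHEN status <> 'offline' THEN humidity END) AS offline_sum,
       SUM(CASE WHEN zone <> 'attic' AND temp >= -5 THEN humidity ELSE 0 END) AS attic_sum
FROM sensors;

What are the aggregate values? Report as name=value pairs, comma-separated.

lab_sum=185, offline_sum=479, attic_sum=395

[lab_sum: zone IN ('lab', 'garage', 'lobby')]
sensor=G: ✗
sensor=F: ✓ → 74
sensor=L: ✓ → 20
sensor=R: ✓ → 91
sensor=Z: ✗
sensor=K: ✗
sensor=S: ✗
sensor=M: ✗
sensor=W: ✗
lab_sum = 74 + 20 + 91 = 185
—
[offline_sum: status <> 'offline']
sensor=G: ✓ → 58
sensor=F: ✗
sensor=L: ✗
sensor=R: ✓ → 91
sensor=Z: ✓ → 93
sensor=K: ✓ → 100
sensor=S: ✓ → 85
sensor=M: ✓ → 15
sensor=W: ✓ → 37
offline_sum = 58 + 91 + 93 + 100 + 85 + 15 + 37 = 479
—
[attic_sum: zone <> 'attic' AND temp >= -5]
sensor=G: ✓ → 58
sensor=F: ✓ → 74
sensor=L: ✓ → 20
sensor=R: ✓ → 91
sensor=Z: ✗
sensor=K: ✓ → 100
sensor=S: ✗
sensor=M: ✓ → 15
sensor=W: ✓ → 37
attic_sum = 58 + 74 + 20 + 91 + 100 + 15 + 37 = 395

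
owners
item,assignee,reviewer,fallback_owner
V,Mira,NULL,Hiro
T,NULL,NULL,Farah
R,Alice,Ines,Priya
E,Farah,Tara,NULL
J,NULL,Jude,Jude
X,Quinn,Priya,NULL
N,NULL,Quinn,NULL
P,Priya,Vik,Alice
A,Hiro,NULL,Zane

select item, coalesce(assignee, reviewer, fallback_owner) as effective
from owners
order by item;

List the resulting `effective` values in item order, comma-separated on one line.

Hiro, Farah, Jude, Quinn, Priya, Alice, Farah, Mira, Quinn

item=A: assignee=Hiro → Hiro
item=E: assignee=Farah → Farah
item=J: assignee=NULL, reviewer=Jude → Jude
item=N: assignee=NULL, reviewer=Quinn → Quinn
item=P: assignee=Priya → Priya
item=R: assignee=Alice → Alice
item=T: assignee=NULL, reviewer=NULL, fallback_owner=Farah → Farah
item=V: assignee=Mira → Mira
item=X: assignee=Quinn → Quinn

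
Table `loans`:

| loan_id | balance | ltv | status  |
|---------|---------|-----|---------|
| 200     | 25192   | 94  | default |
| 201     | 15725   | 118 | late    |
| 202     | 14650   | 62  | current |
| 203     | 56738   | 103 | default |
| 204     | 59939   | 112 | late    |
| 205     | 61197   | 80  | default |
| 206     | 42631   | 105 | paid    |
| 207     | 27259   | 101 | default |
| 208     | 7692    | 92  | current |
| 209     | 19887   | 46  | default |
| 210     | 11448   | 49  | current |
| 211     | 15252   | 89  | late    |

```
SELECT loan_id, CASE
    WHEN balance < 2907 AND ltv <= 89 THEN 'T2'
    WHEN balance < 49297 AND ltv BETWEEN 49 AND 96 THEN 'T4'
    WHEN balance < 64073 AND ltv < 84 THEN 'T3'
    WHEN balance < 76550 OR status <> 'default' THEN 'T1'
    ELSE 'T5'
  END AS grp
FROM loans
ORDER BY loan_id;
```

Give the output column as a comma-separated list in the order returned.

T4, T1, T4, T1, T1, T3, T1, T1, T4, T3, T4, T4

loan_id=200: balance < 49297 AND ltv BETWEEN 49 AND 96 → T4
loan_id=201: balance < 76550 OR status <> 'default' → T1
loan_id=202: balance < 49297 AND ltv BETWEEN 49 AND 96 → T4
loan_id=203: balance < 76550 OR status <> 'default' → T1
loan_id=204: balance < 76550 OR status <> 'default' → T1
loan_id=205: balance < 64073 AND ltv < 84 → T3
loan_id=206: balance < 76550 OR status <> 'default' → T1
loan_id=207: balance < 76550 OR status <> 'default' → T1
loan_id=208: balance < 49297 AND ltv BETWEEN 49 AND 96 → T4
loan_id=209: balance < 64073 AND ltv < 84 → T3
loan_id=210: balance < 49297 AND ltv BETWEEN 49 AND 96 → T4
loan_id=211: balance < 49297 AND ltv BETWEEN 49 AND 96 → T4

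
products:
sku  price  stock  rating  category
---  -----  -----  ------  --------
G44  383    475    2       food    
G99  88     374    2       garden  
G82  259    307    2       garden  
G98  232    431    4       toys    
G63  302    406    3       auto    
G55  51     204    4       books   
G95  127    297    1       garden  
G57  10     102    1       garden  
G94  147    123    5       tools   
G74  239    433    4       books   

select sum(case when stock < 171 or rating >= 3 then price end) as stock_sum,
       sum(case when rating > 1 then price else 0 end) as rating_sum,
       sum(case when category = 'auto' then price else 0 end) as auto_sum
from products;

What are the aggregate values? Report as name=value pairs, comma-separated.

[stock_sum: stock < 171 or rating >= 3]
sku=G44: ✗
sku=G99: ✗
sku=G82: ✗
sku=G98: ✓ → 232
sku=G63: ✓ → 302
sku=G55: ✓ → 51
sku=G95: ✗
sku=G57: ✓ → 10
sku=G94: ✓ → 147
sku=G74: ✓ → 239
stock_sum = 232 + 302 + 51 + 10 + 147 + 239 = 981
—
[rating_sum: rating > 1]
sku=G44: ✓ → 383
sku=G99: ✓ → 88
sku=G82: ✓ → 259
sku=G98: ✓ → 232
sku=G63: ✓ → 302
sku=G55: ✓ → 51
sku=G95: ✗
sku=G57: ✗
sku=G94: ✓ → 147
sku=G74: ✓ → 239
rating_sum = 383 + 88 + 259 + 232 + 302 + 51 + 147 + 239 = 1701
—
[auto_sum: category = 'auto']
sku=G44: ✗
sku=G99: ✗
sku=G82: ✗
sku=G98: ✗
sku=G63: ✓ → 302
sku=G55: ✗
sku=G95: ✗
sku=G57: ✗
sku=G94: ✗
sku=G74: ✗
auto_sum = 302

stock_sum=981, rating_sum=1701, auto_sum=302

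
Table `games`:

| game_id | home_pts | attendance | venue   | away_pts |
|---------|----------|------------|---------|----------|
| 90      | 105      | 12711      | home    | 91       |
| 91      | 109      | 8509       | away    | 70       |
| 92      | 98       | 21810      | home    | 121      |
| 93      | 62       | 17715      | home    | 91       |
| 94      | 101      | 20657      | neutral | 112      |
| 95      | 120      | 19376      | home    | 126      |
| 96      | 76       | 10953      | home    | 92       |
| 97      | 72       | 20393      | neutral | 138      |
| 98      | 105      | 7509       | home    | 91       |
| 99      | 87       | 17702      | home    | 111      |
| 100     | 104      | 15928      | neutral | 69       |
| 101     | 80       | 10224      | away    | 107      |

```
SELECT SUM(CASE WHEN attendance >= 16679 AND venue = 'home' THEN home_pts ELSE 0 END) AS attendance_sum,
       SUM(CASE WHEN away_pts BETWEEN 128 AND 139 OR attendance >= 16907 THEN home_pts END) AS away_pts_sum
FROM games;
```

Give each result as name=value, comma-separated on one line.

[attendance_sum: attendance >= 16679 AND venue = 'home']
game_id=90: ✗
game_id=91: ✗
game_id=92: ✓ → 98
game_id=93: ✓ → 62
game_id=94: ✗
game_id=95: ✓ → 120
game_id=96: ✗
game_id=97: ✗
game_id=98: ✗
game_id=99: ✓ → 87
game_id=100: ✗
game_id=101: ✗
attendance_sum = 98 + 62 + 120 + 87 = 367
—
[away_pts_sum: away_pts BETWEEN 128 AND 139 OR attendance >= 16907]
game_id=90: ✗
game_id=91: ✗
game_id=92: ✓ → 98
game_id=93: ✓ → 62
game_id=94: ✓ → 101
game_id=95: ✓ → 120
game_id=96: ✗
game_id=97: ✓ → 72
game_id=98: ✗
game_id=99: ✓ → 87
game_id=100: ✗
game_id=101: ✗
away_pts_sum = 98 + 62 + 101 + 120 + 72 + 87 = 540

attendance_sum=367, away_pts_sum=540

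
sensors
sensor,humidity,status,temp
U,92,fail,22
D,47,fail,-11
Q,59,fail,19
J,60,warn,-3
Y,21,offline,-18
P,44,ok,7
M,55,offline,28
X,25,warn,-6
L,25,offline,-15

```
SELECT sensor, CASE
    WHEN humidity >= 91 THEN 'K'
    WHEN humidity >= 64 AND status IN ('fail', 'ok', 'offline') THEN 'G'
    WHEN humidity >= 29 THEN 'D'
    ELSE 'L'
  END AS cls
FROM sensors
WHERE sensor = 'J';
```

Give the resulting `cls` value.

sensor = J: humidity=60, status=warn, temp=-3.
humidity >= 91 → false
humidity >= 64 AND status IN ('fail', 'ok', 'offline') → false
humidity >= 29 → true → D

D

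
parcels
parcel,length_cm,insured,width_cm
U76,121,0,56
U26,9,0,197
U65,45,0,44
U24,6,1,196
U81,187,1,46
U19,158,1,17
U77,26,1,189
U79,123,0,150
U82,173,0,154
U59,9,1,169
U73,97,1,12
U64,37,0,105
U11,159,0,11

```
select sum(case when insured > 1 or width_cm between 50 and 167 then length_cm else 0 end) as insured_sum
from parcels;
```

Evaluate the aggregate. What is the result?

parcel=U76: ✓ → 121
parcel=U26: ✗
parcel=U65: ✗
parcel=U24: ✗
parcel=U81: ✗
parcel=U19: ✗
parcel=U77: ✗
parcel=U79: ✓ → 123
parcel=U82: ✓ → 173
parcel=U59: ✗
parcel=U73: ✗
parcel=U64: ✓ → 37
parcel=U11: ✗
insured_sum = 121 + 123 + 173 + 37 = 454

454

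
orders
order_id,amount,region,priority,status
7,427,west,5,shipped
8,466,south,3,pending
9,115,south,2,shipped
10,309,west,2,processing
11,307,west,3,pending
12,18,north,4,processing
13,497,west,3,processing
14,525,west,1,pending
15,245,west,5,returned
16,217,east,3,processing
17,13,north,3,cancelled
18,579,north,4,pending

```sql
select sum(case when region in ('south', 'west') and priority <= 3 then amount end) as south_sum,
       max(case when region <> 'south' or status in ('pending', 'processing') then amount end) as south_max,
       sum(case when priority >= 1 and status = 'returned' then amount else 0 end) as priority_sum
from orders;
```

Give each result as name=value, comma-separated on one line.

south_sum=2219, south_max=579, priority_sum=245

[south_sum: region in ('south', 'west') and priority <= 3]
order_id=7: ✗
order_id=8: ✓ → 466
order_id=9: ✓ → 115
order_id=10: ✓ → 309
order_id=11: ✓ → 307
order_id=12: ✗
order_id=13: ✓ → 497
order_id=14: ✓ → 525
order_id=15: ✗
order_id=16: ✗
order_id=17: ✗
order_id=18: ✗
south_sum = 466 + 115 + 309 + 307 + 497 + 525 = 2219
—
[south_max: region <> 'south' or status in ('pending', 'processing')]
order_id=7: ✓ → 427
order_id=8: ✓ → 466
order_id=9: ✗
order_id=10: ✓ → 309
order_id=11: ✓ → 307
order_id=12: ✓ → 18
order_id=13: ✓ → 497
order_id=14: ✓ → 525
order_id=15: ✓ → 245
order_id=16: ✓ → 217
order_id=17: ✓ → 13
order_id=18: ✓ → 579
south_max = MAX(427, 466, 309, 307, 18, 497, 525, 245, 217, 13, 579) = 579
—
[priority_sum: priority >= 1 and status = 'returned']
order_id=7: ✗
order_id=8: ✗
order_id=9: ✗
order_id=10: ✗
order_id=11: ✗
order_id=12: ✗
order_id=13: ✗
order_id=14: ✗
order_id=15: ✓ → 245
order_id=16: ✗
order_id=17: ✗
order_id=18: ✗
priority_sum = 245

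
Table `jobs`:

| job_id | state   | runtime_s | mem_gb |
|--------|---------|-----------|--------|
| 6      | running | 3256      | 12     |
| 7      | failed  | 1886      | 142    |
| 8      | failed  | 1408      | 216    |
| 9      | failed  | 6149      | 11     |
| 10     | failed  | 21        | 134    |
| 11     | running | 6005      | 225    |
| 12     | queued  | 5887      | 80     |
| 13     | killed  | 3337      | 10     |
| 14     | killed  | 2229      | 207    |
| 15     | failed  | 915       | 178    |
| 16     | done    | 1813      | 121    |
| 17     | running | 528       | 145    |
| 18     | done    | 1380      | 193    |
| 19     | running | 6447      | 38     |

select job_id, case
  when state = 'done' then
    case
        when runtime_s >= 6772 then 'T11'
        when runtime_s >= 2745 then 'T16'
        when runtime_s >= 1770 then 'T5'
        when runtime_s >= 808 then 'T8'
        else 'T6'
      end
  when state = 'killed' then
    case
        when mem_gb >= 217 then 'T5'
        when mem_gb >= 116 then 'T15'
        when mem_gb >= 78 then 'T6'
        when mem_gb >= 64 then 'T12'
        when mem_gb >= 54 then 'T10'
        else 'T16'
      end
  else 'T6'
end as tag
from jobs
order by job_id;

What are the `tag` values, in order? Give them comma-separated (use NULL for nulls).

T6, T6, T6, T6, T6, T6, T6, T16, T15, T6, T5, T6, T8, T6

job_id=6: state='running' → outer ELSE → T6
job_id=7: state='failed' → outer ELSE → T6
job_id=8: state='failed' → outer ELSE → T6
job_id=9: state='failed' → outer ELSE → T6
job_id=10: state='failed' → outer ELSE → T6
job_id=11: state='running' → outer ELSE → T6
job_id=12: state='queued' → outer ELSE → T6
job_id=13: state='killed' → inner[ELSE] → T16
job_id=14: state='killed' → inner[mem_gb >= 116] → T15
job_id=15: state='failed' → outer ELSE → T6
job_id=16: state='done' → inner[runtime_s >= 1770] → T5
job_id=17: state='running' → outer ELSE → T6
job_id=18: state='done' → inner[runtime_s >= 808] → T8
job_id=19: state='running' → outer ELSE → T6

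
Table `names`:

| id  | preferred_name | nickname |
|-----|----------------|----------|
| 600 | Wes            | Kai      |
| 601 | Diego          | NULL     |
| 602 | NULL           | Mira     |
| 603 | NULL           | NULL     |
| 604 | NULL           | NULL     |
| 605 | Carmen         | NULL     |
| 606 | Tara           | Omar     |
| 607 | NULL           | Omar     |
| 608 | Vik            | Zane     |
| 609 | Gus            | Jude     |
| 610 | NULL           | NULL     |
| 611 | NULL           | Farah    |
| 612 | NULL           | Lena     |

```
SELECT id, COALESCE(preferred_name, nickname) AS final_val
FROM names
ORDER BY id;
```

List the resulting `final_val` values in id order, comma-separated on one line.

id=600: preferred_name=Wes → Wes
id=601: preferred_name=Diego → Diego
id=602: preferred_name=NULL, nickname=Mira → Mira
id=603: preferred_name=NULL, nickname=NULL (all NULL) → NULL
id=604: preferred_name=NULL, nickname=NULL (all NULL) → NULL
id=605: preferred_name=Carmen → Carmen
id=606: preferred_name=Tara → Tara
id=607: preferred_name=NULL, nickname=Omar → Omar
id=608: preferred_name=Vik → Vik
id=609: preferred_name=Gus → Gus
id=610: preferred_name=NULL, nickname=NULL (all NULL) → NULL
id=611: preferred_name=NULL, nickname=Farah → Farah
id=612: preferred_name=NULL, nickname=Lena → Lena

Wes, Diego, Mira, NULL, NULL, Carmen, Tara, Omar, Vik, Gus, NULL, Farah, Lena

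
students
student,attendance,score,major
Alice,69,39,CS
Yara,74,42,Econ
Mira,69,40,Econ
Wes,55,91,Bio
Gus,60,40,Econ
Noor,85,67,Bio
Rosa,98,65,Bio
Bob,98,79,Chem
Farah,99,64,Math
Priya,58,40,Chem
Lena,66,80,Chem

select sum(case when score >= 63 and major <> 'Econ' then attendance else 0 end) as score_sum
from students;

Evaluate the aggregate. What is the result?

student=Alice: ✗
student=Yara: ✗
student=Mira: ✗
student=Wes: ✓ → 55
student=Gus: ✗
student=Noor: ✓ → 85
student=Rosa: ✓ → 98
student=Bob: ✓ → 98
student=Farah: ✓ → 99
student=Priya: ✗
student=Lena: ✓ → 66
score_sum = 55 + 85 + 98 + 98 + 99 + 66 = 501

501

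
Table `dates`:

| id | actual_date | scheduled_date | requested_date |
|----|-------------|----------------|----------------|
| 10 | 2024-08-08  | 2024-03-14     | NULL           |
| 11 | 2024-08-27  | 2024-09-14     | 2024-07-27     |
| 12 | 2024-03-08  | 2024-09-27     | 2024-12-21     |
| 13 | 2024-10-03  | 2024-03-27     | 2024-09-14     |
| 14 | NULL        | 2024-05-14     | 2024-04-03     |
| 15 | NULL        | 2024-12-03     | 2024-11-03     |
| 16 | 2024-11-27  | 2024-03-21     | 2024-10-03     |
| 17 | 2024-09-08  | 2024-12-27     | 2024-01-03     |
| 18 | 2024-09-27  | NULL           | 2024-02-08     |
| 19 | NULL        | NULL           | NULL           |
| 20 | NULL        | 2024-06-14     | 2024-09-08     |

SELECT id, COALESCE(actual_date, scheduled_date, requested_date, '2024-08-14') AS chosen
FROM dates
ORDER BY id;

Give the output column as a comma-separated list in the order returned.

id=10: actual_date=2024-08-08 → 2024-08-08
id=11: actual_date=2024-08-27 → 2024-08-27
id=12: actual_date=2024-03-08 → 2024-03-08
id=13: actual_date=2024-10-03 → 2024-10-03
id=14: actual_date=NULL, scheduled_date=2024-05-14 → 2024-05-14
id=15: actual_date=NULL, scheduled_date=2024-12-03 → 2024-12-03
id=16: actual_date=2024-11-27 → 2024-11-27
id=17: actual_date=2024-09-08 → 2024-09-08
id=18: actual_date=2024-09-27 → 2024-09-27
id=19: actual_date=NULL, scheduled_date=NULL, requested_date=NULL, → literal 2024-08-14 → 2024-08-14
id=20: actual_date=NULL, scheduled_date=2024-06-14 → 2024-06-14

2024-08-08, 2024-08-27, 2024-03-08, 2024-10-03, 2024-05-14, 2024-12-03, 2024-11-27, 2024-09-08, 2024-09-27, 2024-08-14, 2024-06-14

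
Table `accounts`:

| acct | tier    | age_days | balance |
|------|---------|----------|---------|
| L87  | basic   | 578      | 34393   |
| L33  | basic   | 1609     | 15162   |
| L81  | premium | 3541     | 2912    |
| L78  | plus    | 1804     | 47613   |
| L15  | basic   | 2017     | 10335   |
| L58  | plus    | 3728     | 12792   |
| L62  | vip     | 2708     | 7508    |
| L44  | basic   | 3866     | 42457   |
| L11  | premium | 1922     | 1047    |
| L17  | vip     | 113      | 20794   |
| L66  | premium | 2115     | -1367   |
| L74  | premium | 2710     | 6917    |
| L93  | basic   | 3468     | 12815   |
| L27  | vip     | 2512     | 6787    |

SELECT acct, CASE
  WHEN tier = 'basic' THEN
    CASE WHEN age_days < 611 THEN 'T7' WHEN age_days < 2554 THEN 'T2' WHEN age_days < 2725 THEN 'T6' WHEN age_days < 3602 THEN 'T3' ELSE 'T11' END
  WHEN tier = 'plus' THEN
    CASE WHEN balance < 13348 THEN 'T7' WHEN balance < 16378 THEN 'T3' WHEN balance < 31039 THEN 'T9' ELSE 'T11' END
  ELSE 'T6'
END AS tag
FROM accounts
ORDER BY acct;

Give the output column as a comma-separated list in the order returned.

T6, T2, T6, T6, T2, T11, T7, T6, T6, T6, T11, T6, T7, T3

acct=L11: tier='premium' → outer ELSE → T6
acct=L15: tier='basic' → inner[age_days < 2554] → T2
acct=L17: tier='vip' → outer ELSE → T6
acct=L27: tier='vip' → outer ELSE → T6
acct=L33: tier='basic' → inner[age_days < 2554] → T2
acct=L44: tier='basic' → inner[ELSE] → T11
acct=L58: tier='plus' → inner[balance < 13348] → T7
acct=L62: tier='vip' → outer ELSE → T6
acct=L66: tier='premium' → outer ELSE → T6
acct=L74: tier='premium' → outer ELSE → T6
acct=L78: tier='plus' → inner[ELSE] → T11
acct=L81: tier='premium' → outer ELSE → T6
acct=L87: tier='basic' → inner[age_days < 611] → T7
acct=L93: tier='basic' → inner[age_days < 3602] → T3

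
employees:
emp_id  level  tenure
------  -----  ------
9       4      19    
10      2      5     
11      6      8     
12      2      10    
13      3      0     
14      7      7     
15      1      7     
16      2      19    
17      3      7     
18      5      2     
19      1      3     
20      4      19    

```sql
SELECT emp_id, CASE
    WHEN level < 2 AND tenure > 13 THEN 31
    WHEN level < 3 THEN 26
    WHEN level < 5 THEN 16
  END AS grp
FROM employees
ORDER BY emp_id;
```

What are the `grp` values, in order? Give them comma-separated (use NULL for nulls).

16, 26, NULL, 26, 16, NULL, 26, 26, 16, NULL, 26, 16

emp_id=9: level < 5 → 16
emp_id=10: level < 3 → 26
emp_id=11: (no match → NULL) → NULL
emp_id=12: level < 3 → 26
emp_id=13: level < 5 → 16
emp_id=14: (no match → NULL) → NULL
emp_id=15: level < 3 → 26
emp_id=16: level < 3 → 26
emp_id=17: level < 5 → 16
emp_id=18: (no match → NULL) → NULL
emp_id=19: level < 3 → 26
emp_id=20: level < 5 → 16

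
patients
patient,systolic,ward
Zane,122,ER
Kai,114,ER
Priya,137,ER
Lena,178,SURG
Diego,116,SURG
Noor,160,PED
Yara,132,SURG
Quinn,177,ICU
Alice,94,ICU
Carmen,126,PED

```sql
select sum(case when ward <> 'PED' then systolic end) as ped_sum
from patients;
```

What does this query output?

1070

patient=Zane: ✓ → 122
patient=Kai: ✓ → 114
patient=Priya: ✓ → 137
patient=Lena: ✓ → 178
patient=Diego: ✓ → 116
patient=Noor: ✗
patient=Yara: ✓ → 132
patient=Quinn: ✓ → 177
patient=Alice: ✓ → 94
patient=Carmen: ✗
ped_sum = 122 + 114 + 137 + 178 + 116 + 132 + 177 + 94 = 1070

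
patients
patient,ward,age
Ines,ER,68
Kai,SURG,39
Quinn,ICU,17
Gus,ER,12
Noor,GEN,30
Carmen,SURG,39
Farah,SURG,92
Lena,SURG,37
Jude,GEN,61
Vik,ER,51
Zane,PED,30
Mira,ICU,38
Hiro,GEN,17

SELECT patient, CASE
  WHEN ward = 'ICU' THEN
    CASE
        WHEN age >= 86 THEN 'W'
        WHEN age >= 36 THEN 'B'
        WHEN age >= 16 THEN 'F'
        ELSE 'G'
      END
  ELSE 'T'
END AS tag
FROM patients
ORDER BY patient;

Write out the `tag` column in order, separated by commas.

T, T, T, T, T, T, T, T, B, T, F, T, T

patient=Carmen: ward='SURG' → outer ELSE → T
patient=Farah: ward='SURG' → outer ELSE → T
patient=Gus: ward='ER' → outer ELSE → T
patient=Hiro: ward='GEN' → outer ELSE → T
patient=Ines: ward='ER' → outer ELSE → T
patient=Jude: ward='GEN' → outer ELSE → T
patient=Kai: ward='SURG' → outer ELSE → T
patient=Lena: ward='SURG' → outer ELSE → T
patient=Mira: ward='ICU' → inner[age >= 36] → B
patient=Noor: ward='GEN' → outer ELSE → T
patient=Quinn: ward='ICU' → inner[age >= 16] → F
patient=Vik: ward='ER' → outer ELSE → T
patient=Zane: ward='PED' → outer ELSE → T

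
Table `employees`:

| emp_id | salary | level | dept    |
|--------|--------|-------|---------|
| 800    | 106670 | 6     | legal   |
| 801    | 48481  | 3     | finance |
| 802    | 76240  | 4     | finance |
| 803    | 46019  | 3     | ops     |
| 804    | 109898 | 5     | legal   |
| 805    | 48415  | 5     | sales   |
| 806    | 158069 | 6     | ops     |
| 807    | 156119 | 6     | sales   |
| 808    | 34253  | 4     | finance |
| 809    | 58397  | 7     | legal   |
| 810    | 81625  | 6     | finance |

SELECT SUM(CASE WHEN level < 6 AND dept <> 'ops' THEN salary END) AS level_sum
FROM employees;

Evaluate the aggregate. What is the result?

emp_id=800: ✗
emp_id=801: ✓ → 48481
emp_id=802: ✓ → 76240
emp_id=803: ✗
emp_id=804: ✓ → 109898
emp_id=805: ✓ → 48415
emp_id=806: ✗
emp_id=807: ✗
emp_id=808: ✓ → 34253
emp_id=809: ✗
emp_id=810: ✗
level_sum = 48481 + 76240 + 109898 + 48415 + 34253 = 317287

317287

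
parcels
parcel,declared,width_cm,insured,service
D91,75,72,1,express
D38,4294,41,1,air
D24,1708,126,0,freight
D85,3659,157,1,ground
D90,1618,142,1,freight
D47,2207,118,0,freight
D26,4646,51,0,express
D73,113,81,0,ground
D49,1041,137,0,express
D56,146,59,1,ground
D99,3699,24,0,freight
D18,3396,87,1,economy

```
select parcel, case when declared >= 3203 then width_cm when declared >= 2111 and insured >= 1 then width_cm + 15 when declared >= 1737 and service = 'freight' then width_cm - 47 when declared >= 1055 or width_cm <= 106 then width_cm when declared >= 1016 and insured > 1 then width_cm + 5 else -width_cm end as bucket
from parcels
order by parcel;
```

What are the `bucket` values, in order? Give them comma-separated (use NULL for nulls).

87, 126, 51, 41, 71, -137, 59, 81, 157, 142, 72, 24

parcel=D18: declared >= 3203 → 87
parcel=D24: declared >= 1055 or width_cm <= 106 → 126
parcel=D26: declared >= 3203 → 51
parcel=D38: declared >= 3203 → 41
parcel=D47: declared >= 1737 and service = 'freight' → 71
parcel=D49: ELSE → -137
parcel=D56: declared >= 1055 or width_cm <= 106 → 59
parcel=D73: declared >= 1055 or width_cm <= 106 → 81
parcel=D85: declared >= 3203 → 157
parcel=D90: declared >= 1055 or width_cm <= 106 → 142
parcel=D91: declared >= 1055 or width_cm <= 106 → 72
parcel=D99: declared >= 3203 → 24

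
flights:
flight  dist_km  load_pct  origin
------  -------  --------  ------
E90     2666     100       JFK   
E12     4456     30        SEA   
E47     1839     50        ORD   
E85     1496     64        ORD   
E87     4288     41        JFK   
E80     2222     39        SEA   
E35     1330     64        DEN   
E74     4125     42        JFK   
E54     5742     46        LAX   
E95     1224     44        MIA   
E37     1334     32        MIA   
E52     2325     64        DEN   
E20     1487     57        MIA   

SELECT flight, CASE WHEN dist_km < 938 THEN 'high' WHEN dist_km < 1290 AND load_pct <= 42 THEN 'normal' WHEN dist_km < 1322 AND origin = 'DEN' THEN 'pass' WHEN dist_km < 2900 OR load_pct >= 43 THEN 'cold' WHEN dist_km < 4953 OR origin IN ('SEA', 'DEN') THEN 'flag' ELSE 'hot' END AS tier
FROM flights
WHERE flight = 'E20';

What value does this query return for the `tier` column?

cold

flight = E20: dist_km=1487, load_pct=57, origin=MIA.
dist_km < 938 → false
dist_km < 1290 AND load_pct <= 42 → false
dist_km < 1322 AND origin = 'DEN' → false
dist_km < 2900 OR load_pct >= 43 → true → cold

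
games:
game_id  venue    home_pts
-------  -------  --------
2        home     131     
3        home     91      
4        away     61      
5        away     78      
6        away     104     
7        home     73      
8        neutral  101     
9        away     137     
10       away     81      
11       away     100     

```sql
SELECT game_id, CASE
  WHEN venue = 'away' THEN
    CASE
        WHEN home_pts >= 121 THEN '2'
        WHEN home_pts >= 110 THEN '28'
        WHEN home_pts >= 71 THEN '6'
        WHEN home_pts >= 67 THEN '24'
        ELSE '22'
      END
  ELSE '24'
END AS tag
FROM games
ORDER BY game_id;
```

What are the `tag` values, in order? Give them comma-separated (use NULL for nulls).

game_id=2: venue='home' → outer ELSE → 24
game_id=3: venue='home' → outer ELSE → 24
game_id=4: venue='away' → inner[ELSE] → 22
game_id=5: venue='away' → inner[home_pts >= 71] → 6
game_id=6: venue='away' → inner[home_pts >= 71] → 6
game_id=7: venue='home' → outer ELSE → 24
game_id=8: venue='neutral' → outer ELSE → 24
game_id=9: venue='away' → inner[home_pts >= 121] → 2
game_id=10: venue='away' → inner[home_pts >= 71] → 6
game_id=11: venue='away' → inner[home_pts >= 71] → 6

24, 24, 22, 6, 6, 24, 24, 2, 6, 6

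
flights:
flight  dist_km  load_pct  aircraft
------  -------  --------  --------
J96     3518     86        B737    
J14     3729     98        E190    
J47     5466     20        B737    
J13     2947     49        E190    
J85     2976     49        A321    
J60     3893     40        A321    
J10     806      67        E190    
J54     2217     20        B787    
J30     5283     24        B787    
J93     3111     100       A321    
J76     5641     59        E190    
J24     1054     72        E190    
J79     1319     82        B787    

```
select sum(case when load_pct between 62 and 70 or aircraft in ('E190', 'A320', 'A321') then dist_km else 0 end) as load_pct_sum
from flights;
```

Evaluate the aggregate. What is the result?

24157

flight=J96: ✗
flight=J14: ✓ → 3729
flight=J47: ✗
flight=J13: ✓ → 2947
flight=J85: ✓ → 2976
flight=J60: ✓ → 3893
flight=J10: ✓ → 806
flight=J54: ✗
flight=J30: ✗
flight=J93: ✓ → 3111
flight=J76: ✓ → 5641
flight=J24: ✓ → 1054
flight=J79: ✗
load_pct_sum = 3729 + 2947 + 2976 + 3893 + 806 + 3111 + 5641 + 1054 = 24157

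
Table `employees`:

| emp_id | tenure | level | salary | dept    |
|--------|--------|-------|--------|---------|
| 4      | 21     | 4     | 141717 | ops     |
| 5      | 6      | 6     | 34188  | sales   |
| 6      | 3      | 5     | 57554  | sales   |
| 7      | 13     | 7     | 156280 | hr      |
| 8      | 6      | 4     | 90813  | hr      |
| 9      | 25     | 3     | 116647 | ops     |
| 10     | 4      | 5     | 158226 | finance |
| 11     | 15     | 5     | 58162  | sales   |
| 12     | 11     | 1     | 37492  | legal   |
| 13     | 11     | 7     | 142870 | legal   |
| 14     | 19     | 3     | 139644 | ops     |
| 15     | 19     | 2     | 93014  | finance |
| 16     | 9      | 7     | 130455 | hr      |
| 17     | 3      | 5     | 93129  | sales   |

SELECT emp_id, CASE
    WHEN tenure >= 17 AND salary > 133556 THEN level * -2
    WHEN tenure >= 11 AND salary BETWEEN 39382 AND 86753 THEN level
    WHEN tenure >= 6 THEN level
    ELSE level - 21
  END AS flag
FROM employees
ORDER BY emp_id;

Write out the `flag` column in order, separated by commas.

-8, 6, -16, 7, 4, 3, -16, 5, 1, 7, -6, 2, 7, -16

emp_id=4: tenure >= 17 AND salary > 133556 → -8
emp_id=5: tenure >= 6 → 6
emp_id=6: ELSE → -16
emp_id=7: tenure >= 6 → 7
emp_id=8: tenure >= 6 → 4
emp_id=9: tenure >= 6 → 3
emp_id=10: ELSE → -16
emp_id=11: tenure >= 11 AND salary BETWEEN 39382 AND 86753 → 5
emp_id=12: tenure >= 6 → 1
emp_id=13: tenure >= 6 → 7
emp_id=14: tenure >= 17 AND salary > 133556 → -6
emp_id=15: tenure >= 6 → 2
emp_id=16: tenure >= 6 → 7
emp_id=17: ELSE → -16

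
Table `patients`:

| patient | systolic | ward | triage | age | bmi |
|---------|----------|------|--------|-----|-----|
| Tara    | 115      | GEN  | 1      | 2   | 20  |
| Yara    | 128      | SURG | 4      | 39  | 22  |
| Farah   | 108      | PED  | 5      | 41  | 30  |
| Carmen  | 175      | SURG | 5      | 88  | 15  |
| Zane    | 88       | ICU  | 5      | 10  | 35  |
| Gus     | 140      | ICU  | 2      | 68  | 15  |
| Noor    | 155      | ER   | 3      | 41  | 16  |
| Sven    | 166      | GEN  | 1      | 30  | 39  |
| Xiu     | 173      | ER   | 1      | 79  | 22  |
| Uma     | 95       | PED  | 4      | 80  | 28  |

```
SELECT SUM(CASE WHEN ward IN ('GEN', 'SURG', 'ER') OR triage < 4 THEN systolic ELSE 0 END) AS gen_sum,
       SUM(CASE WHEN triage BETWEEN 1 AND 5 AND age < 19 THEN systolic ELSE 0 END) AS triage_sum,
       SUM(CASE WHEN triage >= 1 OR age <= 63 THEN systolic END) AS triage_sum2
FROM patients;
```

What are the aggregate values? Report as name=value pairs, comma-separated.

gen_sum=1052, triage_sum=203, triage_sum2=1343

[gen_sum: ward IN ('GEN', 'SURG', 'ER') OR triage < 4]
patient=Tara: ✓ → 115
patient=Yara: ✓ → 128
patient=Farah: ✗
patient=Carmen: ✓ → 175
patient=Zane: ✗
patient=Gus: ✓ → 140
patient=Noor: ✓ → 155
patient=Sven: ✓ → 166
patient=Xiu: ✓ → 173
patient=Uma: ✗
gen_sum = 115 + 128 + 175 + 140 + 155 + 166 + 173 = 1052
—
[triage_sum: triage BETWEEN 1 AND 5 AND age < 19]
patient=Tara: ✓ → 115
patient=Yara: ✗
patient=Farah: ✗
patient=Carmen: ✗
patient=Zane: ✓ → 88
patient=Gus: ✗
patient=Noor: ✗
patient=Sven: ✗
patient=Xiu: ✗
patient=Uma: ✗
triage_sum = 115 + 88 = 203
—
[triage_sum2: triage >= 1 OR age <= 63]
patient=Tara: ✓ → 115
patient=Yara: ✓ → 128
patient=Farah: ✓ → 108
patient=Carmen: ✓ → 175
patient=Zane: ✓ → 88
patient=Gus: ✓ → 140
patient=Noor: ✓ → 155
patient=Sven: ✓ → 166
patient=Xiu: ✓ → 173
patient=Uma: ✓ → 95
triage_sum2 = 115 + 128 + 108 + 175 + 88 + 140 + 155 + 166 + 173 + 95 = 1343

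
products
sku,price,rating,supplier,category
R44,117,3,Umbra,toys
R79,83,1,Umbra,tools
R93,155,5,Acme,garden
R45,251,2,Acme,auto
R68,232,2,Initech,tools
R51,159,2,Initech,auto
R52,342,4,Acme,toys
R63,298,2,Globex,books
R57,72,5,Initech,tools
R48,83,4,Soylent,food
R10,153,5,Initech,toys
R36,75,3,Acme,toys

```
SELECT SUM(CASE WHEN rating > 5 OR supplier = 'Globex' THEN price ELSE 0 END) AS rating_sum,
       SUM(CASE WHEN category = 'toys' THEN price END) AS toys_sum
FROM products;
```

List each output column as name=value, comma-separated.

rating_sum=298, toys_sum=687

[rating_sum: rating > 5 OR supplier = 'Globex']
sku=R44: ✗
sku=R79: ✗
sku=R93: ✗
sku=R45: ✗
sku=R68: ✗
sku=R51: ✗
sku=R52: ✗
sku=R63: ✓ → 298
sku=R57: ✗
sku=R48: ✗
sku=R10: ✗
sku=R36: ✗
rating_sum = 298
—
[toys_sum: category = 'toys']
sku=R44: ✓ → 117
sku=R79: ✗
sku=R93: ✗
sku=R45: ✗
sku=R68: ✗
sku=R51: ✗
sku=R52: ✓ → 342
sku=R63: ✗
sku=R57: ✗
sku=R48: ✗
sku=R10: ✓ → 153
sku=R36: ✓ → 75
toys_sum = 117 + 342 + 153 + 75 = 687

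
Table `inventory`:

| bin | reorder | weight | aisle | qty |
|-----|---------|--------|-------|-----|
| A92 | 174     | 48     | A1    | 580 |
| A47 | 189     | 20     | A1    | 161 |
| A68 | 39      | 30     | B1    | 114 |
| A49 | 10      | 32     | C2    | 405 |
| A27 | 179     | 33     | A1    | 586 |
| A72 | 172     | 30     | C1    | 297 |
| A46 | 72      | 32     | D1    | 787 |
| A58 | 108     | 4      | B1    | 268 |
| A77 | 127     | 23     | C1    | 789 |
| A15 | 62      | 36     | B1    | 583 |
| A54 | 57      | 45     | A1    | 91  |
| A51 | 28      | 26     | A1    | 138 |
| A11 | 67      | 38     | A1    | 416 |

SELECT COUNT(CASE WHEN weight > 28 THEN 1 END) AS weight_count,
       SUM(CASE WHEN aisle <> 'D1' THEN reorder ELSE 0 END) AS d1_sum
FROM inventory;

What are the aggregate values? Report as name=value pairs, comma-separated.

weight_count=9, d1_sum=1212

[weight_count: weight > 28]
bin=A92: ✓ → 1
bin=A47: ✗
bin=A68: ✓ → 1
bin=A49: ✓ → 1
bin=A27: ✓ → 1
bin=A72: ✓ → 1
bin=A46: ✓ → 1
bin=A58: ✗
bin=A77: ✗
bin=A15: ✓ → 1
bin=A54: ✓ → 1
bin=A51: ✗
bin=A11: ✓ → 1
weight_count = COUNT(1, 1, 1, 1, 1, 1, 1, 1, 1) = 9
—
[d1_sum: aisle <> 'D1']
bin=A92: ✓ → 174
bin=A47: ✓ → 189
bin=A68: ✓ → 39
bin=A49: ✓ → 10
bin=A27: ✓ → 179
bin=A72: ✓ → 172
bin=A46: ✗
bin=A58: ✓ → 108
bin=A77: ✓ → 127
bin=A15: ✓ → 62
bin=A54: ✓ → 57
bin=A51: ✓ → 28
bin=A11: ✓ → 67
d1_sum = 174 + 189 + 39 + 10 + 179 + 172 + 108 + 127 + 62 + 57 + 28 + 67 = 1212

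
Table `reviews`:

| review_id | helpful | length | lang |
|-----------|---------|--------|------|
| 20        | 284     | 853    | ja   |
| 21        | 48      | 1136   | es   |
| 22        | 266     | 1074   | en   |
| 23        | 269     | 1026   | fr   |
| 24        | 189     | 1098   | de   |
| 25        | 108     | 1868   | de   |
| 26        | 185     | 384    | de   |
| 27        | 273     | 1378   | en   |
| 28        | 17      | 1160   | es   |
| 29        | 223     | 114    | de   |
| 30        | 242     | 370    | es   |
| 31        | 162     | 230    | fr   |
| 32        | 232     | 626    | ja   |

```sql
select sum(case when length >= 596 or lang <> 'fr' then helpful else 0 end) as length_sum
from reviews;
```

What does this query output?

2336

review_id=20: ✓ → 284
review_id=21: ✓ → 48
review_id=22: ✓ → 266
review_id=23: ✓ → 269
review_id=24: ✓ → 189
review_id=25: ✓ → 108
review_id=26: ✓ → 185
review_id=27: ✓ → 273
review_id=28: ✓ → 17
review_id=29: ✓ → 223
review_id=30: ✓ → 242
review_id=31: ✗
review_id=32: ✓ → 232
length_sum = 284 + 48 + 266 + 269 + 189 + 108 + 185 + 273 + 17 + 223 + 242 + 232 = 2336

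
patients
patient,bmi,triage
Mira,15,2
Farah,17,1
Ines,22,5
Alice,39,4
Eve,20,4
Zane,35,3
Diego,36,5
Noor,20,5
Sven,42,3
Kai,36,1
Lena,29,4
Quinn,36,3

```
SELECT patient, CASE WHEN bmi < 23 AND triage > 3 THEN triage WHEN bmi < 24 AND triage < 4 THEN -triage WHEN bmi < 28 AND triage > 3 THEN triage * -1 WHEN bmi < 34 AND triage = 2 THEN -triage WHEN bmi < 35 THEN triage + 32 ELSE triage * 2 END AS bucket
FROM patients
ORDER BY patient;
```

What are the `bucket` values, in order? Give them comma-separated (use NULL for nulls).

8, 10, 4, -1, 5, 2, 36, -2, 5, 6, 6, 6

patient=Alice: ELSE → 8
patient=Diego: ELSE → 10
patient=Eve: bmi < 23 AND triage > 3 → 4
patient=Farah: bmi < 24 AND triage < 4 → -1
patient=Ines: bmi < 23 AND triage > 3 → 5
patient=Kai: ELSE → 2
patient=Lena: bmi < 35 → 36
patient=Mira: bmi < 24 AND triage < 4 → -2
patient=Noor: bmi < 23 AND triage > 3 → 5
patient=Quinn: ELSE → 6
patient=Sven: ELSE → 6
patient=Zane: ELSE → 6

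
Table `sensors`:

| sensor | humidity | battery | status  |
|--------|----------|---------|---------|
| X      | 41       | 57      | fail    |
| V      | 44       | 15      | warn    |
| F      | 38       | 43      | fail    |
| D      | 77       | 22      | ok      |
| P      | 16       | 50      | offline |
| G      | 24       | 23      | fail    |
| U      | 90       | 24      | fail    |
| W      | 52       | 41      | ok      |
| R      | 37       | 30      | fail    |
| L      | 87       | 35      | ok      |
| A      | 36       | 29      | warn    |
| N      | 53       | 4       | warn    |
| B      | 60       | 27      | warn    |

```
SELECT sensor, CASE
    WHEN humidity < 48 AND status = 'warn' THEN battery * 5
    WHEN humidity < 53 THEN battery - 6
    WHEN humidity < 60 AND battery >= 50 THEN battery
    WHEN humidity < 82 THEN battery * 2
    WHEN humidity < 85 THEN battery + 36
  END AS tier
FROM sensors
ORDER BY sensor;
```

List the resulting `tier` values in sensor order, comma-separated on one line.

145, 54, 44, 37, 17, NULL, 8, 44, 24, NULL, 75, 35, 51

sensor=A: humidity < 48 AND status = 'warn' → 145
sensor=B: humidity < 82 → 54
sensor=D: humidity < 82 → 44
sensor=F: humidity < 53 → 37
sensor=G: humidity < 53 → 17
sensor=L: (no match → NULL) → NULL
sensor=N: humidity < 82 → 8
sensor=P: humidity < 53 → 44
sensor=R: humidity < 53 → 24
sensor=U: (no match → NULL) → NULL
sensor=V: humidity < 48 AND status = 'warn' → 75
sensor=W: humidity < 53 → 35
sensor=X: humidity < 53 → 51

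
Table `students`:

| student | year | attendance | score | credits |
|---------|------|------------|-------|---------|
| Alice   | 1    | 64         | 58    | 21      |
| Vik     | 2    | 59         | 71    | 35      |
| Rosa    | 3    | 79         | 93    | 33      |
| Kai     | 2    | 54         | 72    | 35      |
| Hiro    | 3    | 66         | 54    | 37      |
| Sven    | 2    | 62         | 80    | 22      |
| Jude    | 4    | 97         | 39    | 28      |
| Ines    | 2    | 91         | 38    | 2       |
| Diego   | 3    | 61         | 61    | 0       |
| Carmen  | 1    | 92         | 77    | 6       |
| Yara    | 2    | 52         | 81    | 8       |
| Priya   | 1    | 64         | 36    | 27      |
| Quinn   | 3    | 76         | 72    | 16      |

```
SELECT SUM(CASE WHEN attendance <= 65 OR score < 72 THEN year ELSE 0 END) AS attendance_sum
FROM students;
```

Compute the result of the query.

22

student=Alice: ✓ → 1
student=Vik: ✓ → 2
student=Rosa: ✗
student=Kai: ✓ → 2
student=Hiro: ✓ → 3
student=Sven: ✓ → 2
student=Jude: ✓ → 4
student=Ines: ✓ → 2
student=Diego: ✓ → 3
student=Carmen: ✗
student=Yara: ✓ → 2
student=Priya: ✓ → 1
student=Quinn: ✗
attendance_sum = 1 + 2 + 2 + 3 + 2 + 4 + 2 + 3 + 2 + 1 = 22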